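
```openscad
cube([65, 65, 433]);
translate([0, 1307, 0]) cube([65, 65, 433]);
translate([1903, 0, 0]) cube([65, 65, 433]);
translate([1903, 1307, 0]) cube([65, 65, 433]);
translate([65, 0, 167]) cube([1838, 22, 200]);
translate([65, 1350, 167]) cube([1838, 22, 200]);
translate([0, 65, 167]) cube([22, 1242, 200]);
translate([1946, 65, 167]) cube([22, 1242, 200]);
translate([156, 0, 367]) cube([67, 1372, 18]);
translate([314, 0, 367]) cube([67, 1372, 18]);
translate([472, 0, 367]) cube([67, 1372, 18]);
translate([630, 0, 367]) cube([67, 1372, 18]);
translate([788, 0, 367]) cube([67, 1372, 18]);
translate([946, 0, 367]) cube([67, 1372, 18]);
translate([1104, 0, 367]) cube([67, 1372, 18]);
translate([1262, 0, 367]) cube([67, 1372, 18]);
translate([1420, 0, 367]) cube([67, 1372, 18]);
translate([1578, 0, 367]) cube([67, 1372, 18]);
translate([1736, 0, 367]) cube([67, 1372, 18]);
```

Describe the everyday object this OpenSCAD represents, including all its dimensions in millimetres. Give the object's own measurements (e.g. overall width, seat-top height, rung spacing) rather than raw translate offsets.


A bed frame 1968 mm long (x) by 1372 mm wide (y). Four 65×65 mm corner posts, 433 mm tall, at the corners of the footprint. Four rails of 22 mm thickness and 200 mm height run between adjacent posts with their undersides at z = 167 mm, their outer faces flush with the outside of the frame (the two x-running rails run between the posts' inner faces; the two y-running rails run between the posts' inner faces). 11 slats, each 67 mm wide (x) and 18 mm thick, lie across the top of the two x-running rails, running the full 1372 mm width of the frame in y; along x they sit between the end posts with a 91 mm gap after the −x posts and between neighbouring slats, leaving 100 mm before the +x posts.


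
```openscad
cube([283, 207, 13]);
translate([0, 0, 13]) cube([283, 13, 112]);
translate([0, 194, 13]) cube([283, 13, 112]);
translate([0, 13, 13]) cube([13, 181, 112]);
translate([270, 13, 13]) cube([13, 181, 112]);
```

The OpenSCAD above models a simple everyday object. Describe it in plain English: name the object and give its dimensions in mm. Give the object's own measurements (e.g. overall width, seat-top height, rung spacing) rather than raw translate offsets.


An open-topped rectangular box: outside dimensions 283×207×125 mm, with a uniform wall and base thickness of 13 mm. The base is a full 283×207 slab on the floor; four walls sit on top of the base. The front and back walls (the −y and +y sides) span the full width; the two side walls fit between them.


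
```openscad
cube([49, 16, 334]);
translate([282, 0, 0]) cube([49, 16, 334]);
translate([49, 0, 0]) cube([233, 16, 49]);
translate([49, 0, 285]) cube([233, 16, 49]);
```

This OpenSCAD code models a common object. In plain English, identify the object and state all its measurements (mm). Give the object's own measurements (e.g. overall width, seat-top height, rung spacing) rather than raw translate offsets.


A rectangular picture frame lying in the x–z plane (depth along y). The opening is 233 mm wide (x) by 236 mm tall (z), surrounded by a border 49 mm wide on all four sides. The frame is 16 mm deep and is made of two full-height vertical stiles with two horizontal rails fitted between them.


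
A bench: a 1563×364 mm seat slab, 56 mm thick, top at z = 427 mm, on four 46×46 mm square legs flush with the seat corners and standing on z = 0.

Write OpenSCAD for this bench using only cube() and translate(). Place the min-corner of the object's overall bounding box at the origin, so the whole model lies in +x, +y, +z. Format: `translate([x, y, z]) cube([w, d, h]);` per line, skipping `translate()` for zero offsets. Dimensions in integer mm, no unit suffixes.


translate([0, 0, 371]) cube([1563, 364, 56]);
cube([46, 46, 371]);
translate([0, 318, 0]) cube([46, 46, 371]);
translate([1517, 0, 0]) cube([46, 46, 371]);
translate([1517, 318, 0]) cube([46, 46, 371]);


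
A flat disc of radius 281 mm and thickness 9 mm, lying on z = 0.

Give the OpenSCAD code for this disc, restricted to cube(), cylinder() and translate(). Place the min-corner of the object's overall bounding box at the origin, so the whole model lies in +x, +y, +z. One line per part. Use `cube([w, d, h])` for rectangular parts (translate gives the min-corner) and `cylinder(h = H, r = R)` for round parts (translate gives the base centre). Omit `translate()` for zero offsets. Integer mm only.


translate([281, 281, 0]) cylinder(h = 9, r = 281);


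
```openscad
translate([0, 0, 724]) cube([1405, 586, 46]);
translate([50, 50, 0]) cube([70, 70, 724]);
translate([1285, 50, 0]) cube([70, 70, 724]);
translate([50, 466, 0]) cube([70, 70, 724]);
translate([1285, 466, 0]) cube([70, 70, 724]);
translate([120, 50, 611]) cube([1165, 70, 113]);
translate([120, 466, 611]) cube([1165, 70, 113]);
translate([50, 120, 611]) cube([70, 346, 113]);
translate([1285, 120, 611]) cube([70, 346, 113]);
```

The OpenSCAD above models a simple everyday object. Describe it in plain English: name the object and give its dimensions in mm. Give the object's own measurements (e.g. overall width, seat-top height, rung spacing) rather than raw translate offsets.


A rectangular dining table. The top is 1405×586×46 mm with its upper surface at z = 770 mm. It stands on four 70×70 mm square legs, each inset 50 mm from the nearest pair of top edges, running from the floor to the underside of the top. Four apron rails, 70 mm thick and 113 mm tall, run between adjacent legs with their top edges flush with the underside of the top and their outer faces flush with the legs' outer faces.


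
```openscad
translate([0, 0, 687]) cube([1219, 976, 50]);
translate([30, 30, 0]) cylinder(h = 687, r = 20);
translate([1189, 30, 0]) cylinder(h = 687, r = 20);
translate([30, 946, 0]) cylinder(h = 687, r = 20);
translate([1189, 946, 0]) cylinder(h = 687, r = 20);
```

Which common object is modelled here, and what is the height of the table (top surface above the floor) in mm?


A table. The table height is 737 mm.

A 1219×976×50 slab sits at z = 687 on four Ø40 mm round legs — a table. The top surface is at 687 + 50 = 737 mm.


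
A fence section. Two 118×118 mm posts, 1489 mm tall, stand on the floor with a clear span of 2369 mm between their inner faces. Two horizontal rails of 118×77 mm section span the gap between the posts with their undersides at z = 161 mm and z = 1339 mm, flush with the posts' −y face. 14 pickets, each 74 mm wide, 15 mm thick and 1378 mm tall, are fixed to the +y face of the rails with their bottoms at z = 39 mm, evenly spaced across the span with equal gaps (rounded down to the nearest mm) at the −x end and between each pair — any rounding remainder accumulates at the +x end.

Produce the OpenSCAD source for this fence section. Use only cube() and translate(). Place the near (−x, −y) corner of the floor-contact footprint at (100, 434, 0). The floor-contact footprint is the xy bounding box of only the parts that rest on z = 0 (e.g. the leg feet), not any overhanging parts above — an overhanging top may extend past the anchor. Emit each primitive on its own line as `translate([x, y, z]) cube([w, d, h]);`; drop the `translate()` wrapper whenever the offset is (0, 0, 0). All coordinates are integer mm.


translate([100, 434, 0]) cube([118, 118, 1489]);
translate([2587, 434, 0]) cube([118, 118, 1489]);
translate([218, 434, 161]) cube([2369, 118, 77]);
translate([218, 434, 1339]) cube([2369, 118, 77]);
translate([306, 552, 39]) cube([74, 15, 1378]);
translate([468, 552, 39]) cube([74, 15, 1378]);
translate([630, 552, 39]) cube([74, 15, 1378]);
translate([792, 552, 39]) cube([74, 15, 1378]);
translate([954, 552, 39]) cube([74, 15, 1378]);
translate([1116, 552, 39]) cube([74, 15, 1378]);
translate([1278, 552, 39]) cube([74, 15, 1378]);
translate([1440, 552, 39]) cube([74, 15, 1378]);
translate([1602, 552, 39]) cube([74, 15, 1378]);
translate([1764, 552, 39]) cube([74, 15, 1378]);
translate([1926, 552, 39]) cube([74, 15, 1378]);
translate([2088, 552, 39]) cube([74, 15, 1378]);
translate([2250, 552, 39]) cube([74, 15, 1378]);
translate([2412, 552, 39]) cube([74, 15, 1378]);


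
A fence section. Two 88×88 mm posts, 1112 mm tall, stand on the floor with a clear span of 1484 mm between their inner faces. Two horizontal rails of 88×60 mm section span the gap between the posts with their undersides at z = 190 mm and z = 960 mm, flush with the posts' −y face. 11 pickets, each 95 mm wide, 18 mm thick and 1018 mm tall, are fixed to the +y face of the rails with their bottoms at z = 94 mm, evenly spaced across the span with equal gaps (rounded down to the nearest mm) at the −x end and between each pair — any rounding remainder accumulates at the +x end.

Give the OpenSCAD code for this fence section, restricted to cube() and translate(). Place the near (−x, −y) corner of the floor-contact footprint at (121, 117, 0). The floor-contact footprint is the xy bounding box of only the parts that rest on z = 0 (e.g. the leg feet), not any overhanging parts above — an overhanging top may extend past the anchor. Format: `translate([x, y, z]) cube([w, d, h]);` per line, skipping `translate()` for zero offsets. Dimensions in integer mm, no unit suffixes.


translate([121, 117, 0]) cube([88, 88, 1112]);
translate([1693, 117, 0]) cube([88, 88, 1112]);
translate([209, 117, 190]) cube([1484, 88, 60]);
translate([209, 117, 960]) cube([1484, 88, 60]);
translate([245, 205, 94]) cube([95, 18, 1018]);
translate([376, 205, 94]) cube([95, 18, 1018]);
translate([507, 205, 94]) cube([95, 18, 1018]);
translate([638, 205, 94]) cube([95, 18, 1018]);
translate([769, 205, 94]) cube([95, 18, 1018]);
translate([900, 205, 94]) cube([95, 18, 1018]);
translate([1031, 205, 94]) cube([95, 18, 1018]);
translate([1162, 205, 94]) cube([95, 18, 1018]);
translate([1293, 205, 94]) cube([95, 18, 1018]);
translate([1424, 205, 94]) cube([95, 18, 1018]);
translate([1555, 205, 94]) cube([95, 18, 1018]);


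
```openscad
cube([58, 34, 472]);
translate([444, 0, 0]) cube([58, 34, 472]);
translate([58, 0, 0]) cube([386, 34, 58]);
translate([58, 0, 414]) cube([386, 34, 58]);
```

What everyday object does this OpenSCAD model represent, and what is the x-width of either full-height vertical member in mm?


A picture frame. The border width is 58 mm.

Four thin pieces enclosing a rectangular opening — a picture frame. The two full-height stiles are 472 mm tall; the top rail sits at z = 414 and is 58 mm tall, so the border above the opening is 472 − 414 = 58 mm, matching the stile x-width.


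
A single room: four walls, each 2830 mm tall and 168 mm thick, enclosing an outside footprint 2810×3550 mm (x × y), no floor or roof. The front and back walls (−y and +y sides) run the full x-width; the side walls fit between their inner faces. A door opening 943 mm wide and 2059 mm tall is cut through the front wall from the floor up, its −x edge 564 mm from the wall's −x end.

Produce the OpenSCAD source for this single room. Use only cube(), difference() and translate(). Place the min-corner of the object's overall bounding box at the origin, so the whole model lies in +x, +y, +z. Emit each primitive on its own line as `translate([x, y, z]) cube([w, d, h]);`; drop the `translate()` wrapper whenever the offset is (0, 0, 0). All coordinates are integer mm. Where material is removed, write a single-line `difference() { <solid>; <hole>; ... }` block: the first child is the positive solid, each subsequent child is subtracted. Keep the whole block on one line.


difference() { cube([2810, 168, 2830]); translate([564, 0, 0]) cube([943, 168, 2059]); }
translate([0, 3382, 0]) cube([2810, 168, 2830]);
translate([0, 168, 0]) cube([168, 3214, 2830]);
translate([2642, 168, 0]) cube([168, 3214, 2830]);


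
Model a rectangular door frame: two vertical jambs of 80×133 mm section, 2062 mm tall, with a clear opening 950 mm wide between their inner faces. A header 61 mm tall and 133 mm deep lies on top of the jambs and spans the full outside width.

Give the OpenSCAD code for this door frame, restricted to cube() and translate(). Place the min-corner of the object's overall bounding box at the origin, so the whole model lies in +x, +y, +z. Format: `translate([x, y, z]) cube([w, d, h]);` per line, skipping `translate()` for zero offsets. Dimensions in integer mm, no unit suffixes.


cube([80, 133, 2062]);
translate([1030, 0, 0]) cube([80, 133, 2062]);
translate([0, 0, 2062]) cube([1110, 133, 61]);


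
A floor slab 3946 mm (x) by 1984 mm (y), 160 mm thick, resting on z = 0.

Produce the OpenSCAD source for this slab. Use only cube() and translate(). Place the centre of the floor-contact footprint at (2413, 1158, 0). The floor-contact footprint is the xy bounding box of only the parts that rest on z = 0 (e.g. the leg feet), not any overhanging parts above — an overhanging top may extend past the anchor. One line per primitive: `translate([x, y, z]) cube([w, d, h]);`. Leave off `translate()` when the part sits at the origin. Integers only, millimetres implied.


translate([440, 166, 0]) cube([3946, 1984, 160]);


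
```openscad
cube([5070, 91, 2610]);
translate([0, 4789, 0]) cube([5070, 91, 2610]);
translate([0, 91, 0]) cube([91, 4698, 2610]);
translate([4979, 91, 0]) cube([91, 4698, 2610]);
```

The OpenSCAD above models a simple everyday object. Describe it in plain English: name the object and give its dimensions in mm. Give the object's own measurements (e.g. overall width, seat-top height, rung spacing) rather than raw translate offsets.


The wall frame of a small rectangular building: four walls, each 2610 mm tall and 91 mm thick, enclosing a footprint 5070 mm (x) by 4880 mm (y) outside-to-outside, with no floor or roof. The front and back walls (the −y and +y sides) span the full width; the two side walls fit between them.


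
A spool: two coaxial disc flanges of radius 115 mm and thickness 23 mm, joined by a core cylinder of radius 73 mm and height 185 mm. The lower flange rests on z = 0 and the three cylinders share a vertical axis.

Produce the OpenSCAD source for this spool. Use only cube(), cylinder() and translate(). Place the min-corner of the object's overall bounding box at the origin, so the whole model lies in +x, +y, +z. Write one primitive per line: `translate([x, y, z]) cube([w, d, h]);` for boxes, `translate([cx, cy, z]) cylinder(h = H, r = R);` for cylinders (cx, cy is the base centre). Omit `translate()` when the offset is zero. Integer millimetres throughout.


translate([115, 115, 0]) cylinder(h = 23, r = 115);
translate([115, 115, 23]) cylinder(h = 185, r = 73);
translate([115, 115, 208]) cylinder(h = 23, r = 115);


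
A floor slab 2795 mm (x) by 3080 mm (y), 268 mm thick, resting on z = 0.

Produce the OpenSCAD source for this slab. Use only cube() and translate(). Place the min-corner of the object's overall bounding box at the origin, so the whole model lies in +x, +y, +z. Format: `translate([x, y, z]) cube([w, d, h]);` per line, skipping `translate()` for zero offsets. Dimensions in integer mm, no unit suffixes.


cube([2795, 3080, 268]);


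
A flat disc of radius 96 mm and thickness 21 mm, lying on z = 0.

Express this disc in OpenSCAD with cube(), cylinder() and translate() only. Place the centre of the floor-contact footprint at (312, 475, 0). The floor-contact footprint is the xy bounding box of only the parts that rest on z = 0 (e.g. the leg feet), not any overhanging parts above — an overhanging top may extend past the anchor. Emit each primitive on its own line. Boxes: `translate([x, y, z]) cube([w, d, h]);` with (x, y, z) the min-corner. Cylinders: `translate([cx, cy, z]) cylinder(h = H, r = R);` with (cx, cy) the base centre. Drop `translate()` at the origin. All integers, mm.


translate([312, 475, 0]) cylinder(h = 21, r = 96);


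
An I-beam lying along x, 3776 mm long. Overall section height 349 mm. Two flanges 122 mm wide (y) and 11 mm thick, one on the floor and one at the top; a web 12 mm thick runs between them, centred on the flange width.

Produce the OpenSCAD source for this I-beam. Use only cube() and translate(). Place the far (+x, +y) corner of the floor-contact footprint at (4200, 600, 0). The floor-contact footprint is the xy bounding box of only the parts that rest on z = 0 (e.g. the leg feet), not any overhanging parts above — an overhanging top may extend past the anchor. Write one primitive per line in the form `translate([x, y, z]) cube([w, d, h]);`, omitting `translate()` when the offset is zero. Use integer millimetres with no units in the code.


translate([424, 478, 0]) cube([3776, 122, 11]);
translate([424, 533, 11]) cube([3776, 12, 327]);
translate([424, 478, 338]) cube([3776, 122, 11]);


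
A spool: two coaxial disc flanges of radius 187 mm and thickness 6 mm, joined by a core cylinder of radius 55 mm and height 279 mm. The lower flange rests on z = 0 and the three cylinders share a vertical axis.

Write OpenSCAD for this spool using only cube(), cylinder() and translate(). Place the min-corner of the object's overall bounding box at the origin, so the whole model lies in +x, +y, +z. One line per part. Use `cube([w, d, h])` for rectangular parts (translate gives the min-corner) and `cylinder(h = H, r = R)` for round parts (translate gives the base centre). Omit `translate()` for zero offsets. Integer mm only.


translate([187, 187, 0]) cylinder(h = 6, r = 187);
translate([187, 187, 6]) cylinder(h = 279, r = 55);
translate([187, 187, 285]) cylinder(h = 6, r = 187);


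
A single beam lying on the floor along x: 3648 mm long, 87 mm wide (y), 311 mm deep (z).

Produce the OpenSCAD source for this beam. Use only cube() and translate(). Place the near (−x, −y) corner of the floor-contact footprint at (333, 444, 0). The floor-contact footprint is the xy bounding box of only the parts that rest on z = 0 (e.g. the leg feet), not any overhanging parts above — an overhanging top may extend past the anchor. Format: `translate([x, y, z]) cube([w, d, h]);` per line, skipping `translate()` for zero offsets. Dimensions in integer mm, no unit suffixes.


translate([333, 444, 0]) cube([3648, 87, 311]);


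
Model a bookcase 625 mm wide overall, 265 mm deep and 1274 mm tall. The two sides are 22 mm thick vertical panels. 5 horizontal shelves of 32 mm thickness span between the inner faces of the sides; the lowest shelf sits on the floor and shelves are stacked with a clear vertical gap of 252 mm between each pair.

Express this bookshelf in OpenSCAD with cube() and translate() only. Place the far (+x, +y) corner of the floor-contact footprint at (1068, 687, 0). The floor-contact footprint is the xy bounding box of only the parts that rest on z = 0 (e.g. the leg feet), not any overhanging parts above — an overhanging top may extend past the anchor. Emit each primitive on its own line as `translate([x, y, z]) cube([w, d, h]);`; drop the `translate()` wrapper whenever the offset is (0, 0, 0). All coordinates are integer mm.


translate([443, 422, 0]) cube([22, 265, 1274]);
translate([1046, 422, 0]) cube([22, 265, 1274]);
translate([465, 422, 0]) cube([581, 265, 32]);
translate([465, 422, 284]) cube([581, 265, 32]);
translate([465, 422, 568]) cube([581, 265, 32]);
translate([465, 422, 852]) cube([581, 265, 32]);
translate([465, 422, 1136]) cube([581, 265, 32]);


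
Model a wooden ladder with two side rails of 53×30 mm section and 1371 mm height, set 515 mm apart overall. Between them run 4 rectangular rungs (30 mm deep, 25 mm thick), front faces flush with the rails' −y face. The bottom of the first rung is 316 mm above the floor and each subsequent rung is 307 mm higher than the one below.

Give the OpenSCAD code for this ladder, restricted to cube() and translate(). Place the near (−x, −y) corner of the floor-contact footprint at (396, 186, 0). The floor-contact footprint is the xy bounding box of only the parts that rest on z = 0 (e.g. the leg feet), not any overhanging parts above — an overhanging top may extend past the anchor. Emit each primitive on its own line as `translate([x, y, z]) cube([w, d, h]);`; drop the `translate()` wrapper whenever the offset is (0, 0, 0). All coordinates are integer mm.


translate([396, 186, 0]) cube([53, 30, 1371]);
translate([858, 186, 0]) cube([53, 30, 1371]);
translate([449, 186, 316]) cube([409, 30, 25]);
translate([449, 186, 623]) cube([409, 30, 25]);
translate([449, 186, 930]) cube([409, 30, 25]);
translate([449, 186, 1237]) cube([409, 30, 25]);


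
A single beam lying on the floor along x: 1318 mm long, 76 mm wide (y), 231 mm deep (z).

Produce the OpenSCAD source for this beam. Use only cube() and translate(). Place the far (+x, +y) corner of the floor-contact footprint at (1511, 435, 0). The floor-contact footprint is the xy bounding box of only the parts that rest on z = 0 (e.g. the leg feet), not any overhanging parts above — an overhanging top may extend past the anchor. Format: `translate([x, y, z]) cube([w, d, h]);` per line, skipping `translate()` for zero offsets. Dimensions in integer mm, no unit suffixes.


translate([193, 359, 0]) cube([1318, 76, 231]);


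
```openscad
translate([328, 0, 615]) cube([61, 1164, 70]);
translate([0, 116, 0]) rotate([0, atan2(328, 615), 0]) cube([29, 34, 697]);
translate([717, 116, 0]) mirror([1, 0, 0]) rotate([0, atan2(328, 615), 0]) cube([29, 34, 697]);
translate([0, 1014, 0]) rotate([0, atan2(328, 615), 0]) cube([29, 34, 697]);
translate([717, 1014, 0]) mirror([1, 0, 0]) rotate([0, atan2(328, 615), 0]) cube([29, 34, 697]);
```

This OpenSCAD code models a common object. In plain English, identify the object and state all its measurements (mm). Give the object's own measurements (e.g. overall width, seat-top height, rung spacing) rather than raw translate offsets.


A sawhorse. A 61×1164×70 mm beam (x, y, z) sits on two A-frame leg pairs. Each pair is two raked legs of 29×34 mm section (34 mm along y) splaying symmetrically in x. Each leg rises 615 mm vertically over 328 mm of horizontal reach and is 697 mm long along its own axis. Every leg's outer bottom edge rests on the floor and its outer top edge meets a bottom edge of the beam — the left legs (tilting toward +x) meet the beam's −x bottom edge, the right legs (their mirror images, tilting toward −x) meet its +x bottom edge — so the leg tops tuck under the beam, the beam's underside is 615 mm above the floor, and the feet are 717 mm apart outside-to-outside with the beam centred between them. The two leg pairs are set in 116 mm from either end of the beam.


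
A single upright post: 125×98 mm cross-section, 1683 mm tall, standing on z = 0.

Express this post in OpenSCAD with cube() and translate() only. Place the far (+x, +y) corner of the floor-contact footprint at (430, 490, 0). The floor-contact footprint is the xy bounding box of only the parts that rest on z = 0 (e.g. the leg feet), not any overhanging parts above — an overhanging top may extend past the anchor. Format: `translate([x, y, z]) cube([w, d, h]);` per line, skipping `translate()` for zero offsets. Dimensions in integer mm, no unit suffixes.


translate([305, 392, 0]) cube([125, 98, 1683]);


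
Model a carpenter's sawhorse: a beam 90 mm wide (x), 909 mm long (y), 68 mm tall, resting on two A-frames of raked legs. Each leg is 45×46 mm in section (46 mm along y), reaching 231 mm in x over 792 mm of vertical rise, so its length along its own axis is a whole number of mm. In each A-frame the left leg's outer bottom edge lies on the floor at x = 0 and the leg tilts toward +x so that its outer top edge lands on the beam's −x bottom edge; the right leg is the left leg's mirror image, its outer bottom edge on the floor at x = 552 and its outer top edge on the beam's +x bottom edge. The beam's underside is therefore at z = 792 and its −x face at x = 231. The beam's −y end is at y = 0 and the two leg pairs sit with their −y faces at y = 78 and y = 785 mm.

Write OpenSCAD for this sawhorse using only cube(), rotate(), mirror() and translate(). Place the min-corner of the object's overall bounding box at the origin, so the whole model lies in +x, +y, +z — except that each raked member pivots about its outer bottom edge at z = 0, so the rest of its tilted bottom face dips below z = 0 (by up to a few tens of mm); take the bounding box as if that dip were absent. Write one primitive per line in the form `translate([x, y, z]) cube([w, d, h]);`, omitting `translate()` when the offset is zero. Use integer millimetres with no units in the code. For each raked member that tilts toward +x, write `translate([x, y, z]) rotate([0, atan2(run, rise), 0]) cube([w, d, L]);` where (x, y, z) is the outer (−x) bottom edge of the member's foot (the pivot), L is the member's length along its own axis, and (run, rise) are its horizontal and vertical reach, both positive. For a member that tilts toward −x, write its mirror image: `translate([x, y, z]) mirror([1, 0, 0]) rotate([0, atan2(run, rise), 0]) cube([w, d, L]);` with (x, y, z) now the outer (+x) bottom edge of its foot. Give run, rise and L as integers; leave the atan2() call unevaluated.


translate([231, 0, 792]) cube([90, 909, 68]);
translate([0, 78, 0]) rotate([0, atan2(231, 792), 0]) cube([45, 46, 825]);
translate([552, 78, 0]) mirror([1, 0, 0]) rotate([0, atan2(231, 792), 0]) cube([45, 46, 825]);
translate([0, 785, 0]) rotate([0, atan2(231, 792), 0]) cube([45, 46, 825]);
translate([552, 785, 0]) mirror([1, 0, 0]) rotate([0, atan2(231, 792), 0]) cube([45, 46, 825]);


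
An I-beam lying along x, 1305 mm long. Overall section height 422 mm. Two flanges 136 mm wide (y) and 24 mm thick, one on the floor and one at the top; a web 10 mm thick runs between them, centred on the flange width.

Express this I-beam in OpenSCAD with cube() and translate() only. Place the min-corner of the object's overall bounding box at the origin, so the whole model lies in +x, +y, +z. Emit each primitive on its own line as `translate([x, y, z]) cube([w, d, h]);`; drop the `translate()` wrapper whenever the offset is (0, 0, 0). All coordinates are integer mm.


cube([1305, 136, 24]);
translate([0, 63, 24]) cube([1305, 10, 374]);
translate([0, 0, 398]) cube([1305, 136, 24]);


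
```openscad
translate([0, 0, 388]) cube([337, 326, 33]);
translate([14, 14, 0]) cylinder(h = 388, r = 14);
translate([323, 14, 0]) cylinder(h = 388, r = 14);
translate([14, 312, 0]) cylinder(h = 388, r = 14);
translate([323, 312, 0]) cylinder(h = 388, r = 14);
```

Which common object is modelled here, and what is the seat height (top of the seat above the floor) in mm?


A stool. The seat height is 421 mm.

A 337×326×33 slab at z = 388 on four corner cylinders — a stool. The seat top is 388 + 33 = 421 mm.


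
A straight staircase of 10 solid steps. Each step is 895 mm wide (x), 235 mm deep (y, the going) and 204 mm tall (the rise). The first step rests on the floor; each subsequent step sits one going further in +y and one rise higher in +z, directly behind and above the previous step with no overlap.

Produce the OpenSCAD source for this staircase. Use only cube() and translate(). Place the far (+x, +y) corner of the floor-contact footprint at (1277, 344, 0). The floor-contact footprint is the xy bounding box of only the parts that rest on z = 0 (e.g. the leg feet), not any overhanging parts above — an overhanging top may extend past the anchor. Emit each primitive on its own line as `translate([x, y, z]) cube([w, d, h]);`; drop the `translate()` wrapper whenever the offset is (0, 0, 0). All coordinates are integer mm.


translate([382, 109, 0]) cube([895, 235, 204]);
translate([382, 344, 204]) cube([895, 235, 204]);
translate([382, 579, 408]) cube([895, 235, 204]);
translate([382, 814, 612]) cube([895, 235, 204]);
translate([382, 1049, 816]) cube([895, 235, 204]);
translate([382, 1284, 1020]) cube([895, 235, 204]);
translate([382, 1519, 1224]) cube([895, 235, 204]);
translate([382, 1754, 1428]) cube([895, 235, 204]);
translate([382, 1989, 1632]) cube([895, 235, 204]);
translate([382, 2224, 1836]) cube([895, 235, 204]);


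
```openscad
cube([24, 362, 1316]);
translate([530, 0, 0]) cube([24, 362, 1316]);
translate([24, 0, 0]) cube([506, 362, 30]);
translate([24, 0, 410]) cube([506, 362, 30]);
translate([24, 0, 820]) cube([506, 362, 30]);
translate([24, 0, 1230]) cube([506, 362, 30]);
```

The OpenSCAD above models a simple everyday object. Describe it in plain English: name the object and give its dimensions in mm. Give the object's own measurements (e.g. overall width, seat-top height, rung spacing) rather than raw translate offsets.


An open bookshelf. Two side panels, each 24 mm thick, 362 mm deep and 1316 mm tall, stand 554 mm apart (outside-to-outside). Between them sit 4 shelves, each 30 mm thick and 362 mm deep, spanning the full gap between the sides. The bottom shelf rests on the floor (its underside at z = 0) and the clear gap between one shelf's top and the next shelf's underside is 380 mm.


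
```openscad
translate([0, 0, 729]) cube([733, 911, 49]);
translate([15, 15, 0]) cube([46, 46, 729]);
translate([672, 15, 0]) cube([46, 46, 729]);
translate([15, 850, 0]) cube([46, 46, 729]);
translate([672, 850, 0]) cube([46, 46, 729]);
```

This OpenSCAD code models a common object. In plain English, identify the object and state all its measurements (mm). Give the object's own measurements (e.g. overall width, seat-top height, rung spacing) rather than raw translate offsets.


A table: top 733 mm (x) × 911 mm (y), 49 mm thick, upper face at z = 778 mm, on four 46×46 mm square legs, each inset 15 mm from the nearest pair of top edges from z = 0 to the bottom of the top.


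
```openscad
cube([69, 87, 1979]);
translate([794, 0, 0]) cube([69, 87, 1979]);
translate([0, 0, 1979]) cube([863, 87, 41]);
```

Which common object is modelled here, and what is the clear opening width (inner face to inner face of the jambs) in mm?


A door frame. The clear opening width is 725 mm.

Two 1979 mm tall posts with a header on top — a door frame. The left jamb is 69 mm wide at x = 0; the right jamb starts at x = 794. The clear opening is 794 − 69 = 725 mm.


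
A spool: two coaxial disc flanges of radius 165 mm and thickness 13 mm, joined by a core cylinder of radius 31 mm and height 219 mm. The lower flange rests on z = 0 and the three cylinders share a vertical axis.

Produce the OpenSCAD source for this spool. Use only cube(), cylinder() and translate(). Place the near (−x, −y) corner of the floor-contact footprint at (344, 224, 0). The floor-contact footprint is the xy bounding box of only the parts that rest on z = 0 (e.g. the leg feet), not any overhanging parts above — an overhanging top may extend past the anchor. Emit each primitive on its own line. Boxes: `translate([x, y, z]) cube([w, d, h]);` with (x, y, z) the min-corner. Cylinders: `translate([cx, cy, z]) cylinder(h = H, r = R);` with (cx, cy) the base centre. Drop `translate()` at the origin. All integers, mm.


translate([509, 389, 0]) cylinder(h = 13, r = 165);
translate([509, 389, 13]) cylinder(h = 219, r = 31);
translate([509, 389, 232]) cylinder(h = 13, r = 165);


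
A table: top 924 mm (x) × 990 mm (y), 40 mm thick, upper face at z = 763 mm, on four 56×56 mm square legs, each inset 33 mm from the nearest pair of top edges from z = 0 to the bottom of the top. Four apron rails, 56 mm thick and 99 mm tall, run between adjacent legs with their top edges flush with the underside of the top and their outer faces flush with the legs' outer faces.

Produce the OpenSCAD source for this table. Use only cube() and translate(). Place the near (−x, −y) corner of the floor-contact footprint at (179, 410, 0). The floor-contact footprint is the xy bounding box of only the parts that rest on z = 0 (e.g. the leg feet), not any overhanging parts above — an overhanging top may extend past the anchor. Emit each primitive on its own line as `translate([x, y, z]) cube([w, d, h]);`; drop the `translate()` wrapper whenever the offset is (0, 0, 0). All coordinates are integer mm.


translate([146, 377, 723]) cube([924, 990, 40]);
translate([179, 410, 0]) cube([56, 56, 723]);
translate([981, 410, 0]) cube([56, 56, 723]);
translate([179, 1278, 0]) cube([56, 56, 723]);
translate([981, 1278, 0]) cube([56, 56, 723]);
translate([235, 410, 624]) cube([746, 56, 99]);
translate([235, 1278, 624]) cube([746, 56, 99]);
translate([179, 466, 624]) cube([56, 812, 99]);
translate([981, 466, 624]) cube([56, 812, 99]);


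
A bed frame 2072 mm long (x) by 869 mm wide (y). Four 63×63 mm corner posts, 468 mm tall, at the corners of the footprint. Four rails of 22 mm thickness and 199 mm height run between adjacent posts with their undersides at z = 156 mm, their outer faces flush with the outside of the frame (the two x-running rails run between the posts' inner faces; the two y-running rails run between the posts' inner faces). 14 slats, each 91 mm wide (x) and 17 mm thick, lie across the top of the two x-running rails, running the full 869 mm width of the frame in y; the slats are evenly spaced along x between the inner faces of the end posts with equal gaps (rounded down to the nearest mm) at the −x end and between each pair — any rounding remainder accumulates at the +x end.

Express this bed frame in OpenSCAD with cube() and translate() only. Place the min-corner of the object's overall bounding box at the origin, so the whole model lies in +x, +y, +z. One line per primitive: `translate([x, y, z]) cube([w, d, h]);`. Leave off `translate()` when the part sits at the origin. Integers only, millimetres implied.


cube([63, 63, 468]);
translate([0, 806, 0]) cube([63, 63, 468]);
translate([2009, 0, 0]) cube([63, 63, 468]);
translate([2009, 806, 0]) cube([63, 63, 468]);
translate([63, 0, 156]) cube([1946, 22, 199]);
translate([63, 847, 156]) cube([1946, 22, 199]);
translate([0, 63, 156]) cube([22, 743, 199]);
translate([2050, 63, 156]) cube([22, 743, 199]);
translate([107, 0, 355]) cube([91, 869, 17]);
translate([242, 0, 355]) cube([91, 869, 17]);
translate([377, 0, 355]) cube([91, 869, 17]);
translate([512, 0, 355]) cube([91, 869, 17]);
translate([647, 0, 355]) cube([91, 869, 17]);
translate([782, 0, 355]) cube([91, 869, 17]);
translate([917, 0, 355]) cube([91, 869, 17]);
translate([1052, 0, 355]) cube([91, 869, 17]);
translate([1187, 0, 355]) cube([91, 869, 17]);
translate([1322, 0, 355]) cube([91, 869, 17]);
translate([1457, 0, 355]) cube([91, 869, 17]);
translate([1592, 0, 355]) cube([91, 869, 17]);
translate([1727, 0, 355]) cube([91, 869, 17]);
translate([1862, 0, 355]) cube([91, 869, 17]);


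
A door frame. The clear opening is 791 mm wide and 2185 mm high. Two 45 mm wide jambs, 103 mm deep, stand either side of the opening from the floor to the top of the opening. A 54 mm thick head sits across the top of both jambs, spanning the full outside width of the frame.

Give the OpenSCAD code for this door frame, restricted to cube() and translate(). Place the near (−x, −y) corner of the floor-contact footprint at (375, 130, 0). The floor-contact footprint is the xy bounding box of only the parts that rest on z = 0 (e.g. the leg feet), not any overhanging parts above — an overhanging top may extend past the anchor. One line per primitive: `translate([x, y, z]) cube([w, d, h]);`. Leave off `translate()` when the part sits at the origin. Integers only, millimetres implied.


translate([375, 130, 0]) cube([45, 103, 2185]);
translate([1211, 130, 0]) cube([45, 103, 2185]);
translate([375, 130, 2185]) cube([881, 103, 54]);


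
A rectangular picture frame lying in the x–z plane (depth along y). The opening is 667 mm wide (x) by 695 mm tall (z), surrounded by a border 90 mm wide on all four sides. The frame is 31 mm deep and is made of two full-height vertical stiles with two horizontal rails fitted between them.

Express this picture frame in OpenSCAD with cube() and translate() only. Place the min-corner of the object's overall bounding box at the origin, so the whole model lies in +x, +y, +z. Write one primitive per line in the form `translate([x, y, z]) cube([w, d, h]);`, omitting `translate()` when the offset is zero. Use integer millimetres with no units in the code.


cube([90, 31, 875]);
translate([757, 0, 0]) cube([90, 31, 875]);
translate([90, 0, 0]) cube([667, 31, 90]);
translate([90, 0, 785]) cube([667, 31, 90]);


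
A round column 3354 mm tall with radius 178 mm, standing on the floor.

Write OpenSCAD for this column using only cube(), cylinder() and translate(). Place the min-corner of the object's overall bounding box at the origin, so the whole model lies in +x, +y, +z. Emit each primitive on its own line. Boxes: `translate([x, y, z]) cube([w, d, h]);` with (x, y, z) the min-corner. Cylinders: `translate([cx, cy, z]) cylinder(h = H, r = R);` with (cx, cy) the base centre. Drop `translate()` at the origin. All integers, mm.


translate([178, 178, 0]) cylinder(h = 3354, r = 178);


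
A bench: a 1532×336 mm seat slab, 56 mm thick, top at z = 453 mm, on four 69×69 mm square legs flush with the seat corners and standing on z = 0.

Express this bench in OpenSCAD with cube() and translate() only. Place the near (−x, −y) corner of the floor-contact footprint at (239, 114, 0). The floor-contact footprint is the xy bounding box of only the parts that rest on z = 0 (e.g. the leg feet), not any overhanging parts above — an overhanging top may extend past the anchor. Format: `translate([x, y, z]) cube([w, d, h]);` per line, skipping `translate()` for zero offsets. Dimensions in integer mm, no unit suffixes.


translate([239, 114, 397]) cube([1532, 336, 56]);
translate([239, 114, 0]) cube([69, 69, 397]);
translate([239, 381, 0]) cube([69, 69, 397]);
translate([1702, 114, 0]) cube([69, 69, 397]);
translate([1702, 381, 0]) cube([69, 69, 397]);


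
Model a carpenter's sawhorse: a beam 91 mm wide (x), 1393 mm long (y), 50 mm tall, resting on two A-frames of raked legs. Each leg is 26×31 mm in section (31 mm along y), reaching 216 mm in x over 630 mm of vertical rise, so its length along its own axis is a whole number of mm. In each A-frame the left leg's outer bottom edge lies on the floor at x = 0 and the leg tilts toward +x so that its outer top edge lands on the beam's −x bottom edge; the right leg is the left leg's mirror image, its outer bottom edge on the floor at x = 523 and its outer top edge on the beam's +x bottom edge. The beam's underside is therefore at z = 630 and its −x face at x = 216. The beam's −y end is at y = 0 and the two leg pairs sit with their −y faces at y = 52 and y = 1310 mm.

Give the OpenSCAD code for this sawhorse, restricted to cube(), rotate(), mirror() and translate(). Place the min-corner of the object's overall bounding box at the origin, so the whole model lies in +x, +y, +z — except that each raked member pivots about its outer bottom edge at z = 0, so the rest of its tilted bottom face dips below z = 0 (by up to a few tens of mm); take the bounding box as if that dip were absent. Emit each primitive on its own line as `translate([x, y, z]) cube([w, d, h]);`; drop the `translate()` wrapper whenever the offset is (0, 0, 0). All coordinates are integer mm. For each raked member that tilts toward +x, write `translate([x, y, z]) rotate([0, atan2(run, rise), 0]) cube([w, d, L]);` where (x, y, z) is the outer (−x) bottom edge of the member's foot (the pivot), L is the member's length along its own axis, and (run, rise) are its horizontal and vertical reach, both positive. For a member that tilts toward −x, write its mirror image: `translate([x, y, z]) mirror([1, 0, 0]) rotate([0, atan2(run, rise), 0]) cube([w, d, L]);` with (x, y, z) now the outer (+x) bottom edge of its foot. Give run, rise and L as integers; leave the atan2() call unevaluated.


translate([216, 0, 630]) cube([91, 1393, 50]);
translate([0, 52, 0]) rotate([0, atan2(216, 630), 0]) cube([26, 31, 666]);
translate([523, 52, 0]) mirror([1, 0, 0]) rotate([0, atan2(216, 630), 0]) cube([26, 31, 666]);
translate([0, 1310, 0]) rotate([0, atan2(216, 630), 0]) cube([26, 31, 666]);
translate([523, 1310, 0]) mirror([1, 0, 0]) rotate([0, atan2(216, 630), 0]) cube([26, 31, 666]);


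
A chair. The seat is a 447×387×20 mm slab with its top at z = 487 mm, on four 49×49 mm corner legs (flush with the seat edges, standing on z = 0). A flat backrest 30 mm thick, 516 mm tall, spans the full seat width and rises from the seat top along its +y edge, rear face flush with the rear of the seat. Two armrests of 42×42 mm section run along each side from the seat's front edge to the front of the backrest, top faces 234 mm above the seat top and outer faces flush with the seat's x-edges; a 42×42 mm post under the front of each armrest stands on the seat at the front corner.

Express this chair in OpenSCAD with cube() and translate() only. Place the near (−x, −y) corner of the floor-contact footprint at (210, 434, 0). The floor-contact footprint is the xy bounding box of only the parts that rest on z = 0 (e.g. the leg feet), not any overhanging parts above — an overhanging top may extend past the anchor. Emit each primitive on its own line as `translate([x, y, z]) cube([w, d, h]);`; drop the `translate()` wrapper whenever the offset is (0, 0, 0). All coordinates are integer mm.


translate([210, 434, 467]) cube([447, 387, 20]);
translate([210, 434, 0]) cube([49, 49, 467]);
translate([608, 434, 0]) cube([49, 49, 467]);
translate([210, 772, 0]) cube([49, 49, 467]);
translate([608, 772, 0]) cube([49, 49, 467]);
translate([210, 791, 487]) cube([447, 30, 516]);
translate([210, 434, 679]) cube([42, 357, 42]);
translate([615, 434, 679]) cube([42, 357, 42]);
translate([210, 434, 487]) cube([42, 42, 192]);
translate([615, 434, 487]) cube([42, 42, 192]);
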